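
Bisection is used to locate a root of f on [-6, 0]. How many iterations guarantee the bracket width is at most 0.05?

Width after n steps is 6/2^n. Need 2^n ≥ 6/0.05 = 120.
2^6 = 64 < 120 ≤ 2^7 = 128, so n = 7.

7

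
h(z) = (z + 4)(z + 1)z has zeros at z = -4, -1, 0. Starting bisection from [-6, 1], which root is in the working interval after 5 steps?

-4

midpoint -2.5: h = 5.625 > 0 → [-6, -2.5]
midpoint -4.25: h = -3.453125 < 0 → [-4.25, -2.5]
midpoint -3.375: h = 5.009766 > 0 → [-4.25, -3.375]
midpoint -3.8125: h = 2.0105 > 0 → [-4.25, -3.8125]
midpoint -4.03125: h = -0.3819 < 0 → [-4.03125, -3.8125]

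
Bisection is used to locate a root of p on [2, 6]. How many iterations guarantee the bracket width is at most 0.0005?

13

Width after n steps is 4/2^n. Need 2^n ≥ 4/0.0005 = 8000.
2^12 = 4096 < 8000 ≤ 2^13 = 8192, so n = 13.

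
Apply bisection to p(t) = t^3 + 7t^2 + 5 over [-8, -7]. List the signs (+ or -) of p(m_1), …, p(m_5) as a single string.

t = -7.5 gives p = -23.125, negative; keep [-7.5, -7]
t = -7.25 gives p = -8.140625, negative; keep [-7.25, -7]
t = -7.125 gives p = -1.345703, negative; keep [-7.125, -7]
t = -7.0625 gives p = 1.8826, positive; keep [-7.125, -7.0625]
t = -7.09375 gives p = 0.2824, positive; keep [-7.125, -7.09375]

---++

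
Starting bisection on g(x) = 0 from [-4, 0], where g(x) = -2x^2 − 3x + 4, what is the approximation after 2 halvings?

-3

x = -2 gives g = 2, positive; keep [-4, -2]
x = -3 gives g = -5, negative; keep [-3, -2]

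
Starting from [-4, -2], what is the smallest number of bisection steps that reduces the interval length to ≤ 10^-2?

8

Width after n steps is 2/2^n. Need 2^n ≥ 2/10^-2 = 200.
2^7 = 128 < 200 ≤ 2^8 = 256, so n = 8.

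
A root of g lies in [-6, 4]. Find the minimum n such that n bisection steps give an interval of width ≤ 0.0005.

Width after n steps is 10/2^n. Need 2^n ≥ 10/0.0005 = 20000.
2^14 = 16384 < 20000 ≤ 2^15 = 32768, so n = 15.

15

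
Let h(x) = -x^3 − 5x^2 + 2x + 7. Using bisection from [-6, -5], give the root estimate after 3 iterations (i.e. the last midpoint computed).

x = -5.5 gives h = 11.125, positive; keep [-5.5, -5]
x = -5.25 gives h = 3.390625, positive; keep [-5.25, -5]
x = -5.125 gives h = 0.033203, positive; keep [-5.125, -5]

-5.125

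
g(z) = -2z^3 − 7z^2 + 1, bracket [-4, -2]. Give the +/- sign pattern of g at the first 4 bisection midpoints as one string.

z = -3 gives g = -8, negative; keep [-4, -3]
z = -3.5 gives g = 1, positive; keep [-3.5, -3]
z = -3.25 gives g = -4.28125, negative; keep [-3.5, -3.25]
z = -3.375 gives g = -1.8477, negative; keep [-3.5, -3.375]

-+--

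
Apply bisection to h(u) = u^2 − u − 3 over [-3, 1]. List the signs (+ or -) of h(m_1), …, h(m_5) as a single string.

-++-+

u = -1 gives h = -1, negative; keep [-3, -1]
u = -2 gives h = 3, positive; keep [-2, -1]
u = -1.5 gives h = 0.75, positive; keep [-1.5, -1]
u = -1.25 gives h = -0.1875, negative; keep [-1.5, -1.25]
u = -1.375 gives h = 0.2656, positive; keep [-1.375, -1.25]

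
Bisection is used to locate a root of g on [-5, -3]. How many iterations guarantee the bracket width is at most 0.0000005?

22

Width after n steps is 2/2^n. Need 2^n ≥ 2/0.0000005 = 4000000.
2^21 = 2097152 < 4000000 ≤ 2^22 = 4194304, so n = 22.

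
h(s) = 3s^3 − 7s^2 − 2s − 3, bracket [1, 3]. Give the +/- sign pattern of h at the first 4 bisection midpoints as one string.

m = 2, h(m) = -11 (−); new bracket [2, 3]
m = 2.5, h(m) = -4.875 (−); new bracket [2.5, 3]
m = 2.75, h(m) = 0.953125 (+); new bracket [2.5, 2.75]
m = 2.625, h(m) = -2.2207 (−); new bracket [2.625, 2.75]

--+-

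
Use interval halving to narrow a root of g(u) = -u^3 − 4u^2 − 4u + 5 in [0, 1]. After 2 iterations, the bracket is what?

[0.5, 0.75]

midpoint 0.5: g = 1.875 > 0 → [0.5, 1]
midpoint 0.75: g = -0.671875 < 0 → [0.5, 0.75]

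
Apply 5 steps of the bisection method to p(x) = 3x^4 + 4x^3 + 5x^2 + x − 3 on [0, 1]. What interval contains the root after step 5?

p(0.5) = -0.5625 < 0, so the root lies in [0.5, 1]
p(0.75) = 3.199219 > 0, so the root lies in [0.5, 0.75]
p(0.625) = 1.012451 > 0, so the root lies in [0.5, 0.625]
p(0.5625) = 0.1568 > 0, so the root lies in [0.5, 0.5625]
p(0.53125) = -0.2189 < 0, so the root lies in [0.53125, 0.5625]

[0.53125, 0.5625]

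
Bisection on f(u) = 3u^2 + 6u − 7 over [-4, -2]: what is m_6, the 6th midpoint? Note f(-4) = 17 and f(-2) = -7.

-2.84375

f(-3) = 2 > 0, so the root lies in [-3, -2]
f(-2.5) = -3.25 < 0, so the root lies in [-3, -2.5]
f(-2.75) = -0.8125 < 0, so the root lies in [-3, -2.75]
f(-2.875) = 0.5469 > 0, so the root lies in [-2.875, -2.75]
f(-2.8125) = -0.1445 < 0, so the root lies in [-2.875, -2.8125]
f(-2.84375) = 0.1982 > 0, so the root lies in [-2.84375, -2.8125]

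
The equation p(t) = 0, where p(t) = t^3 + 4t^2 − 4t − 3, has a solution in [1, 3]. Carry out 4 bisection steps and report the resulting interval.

t = 2 gives p = 13, positive; keep [1, 2]
t = 1.5 gives p = 3.375, positive; keep [1, 1.5]
t = 1.25 gives p = 0.203125, positive; keep [1, 1.25]
t = 1.125 gives p = -1.0137, negative; keep [1.125, 1.25]

[1.125, 1.25]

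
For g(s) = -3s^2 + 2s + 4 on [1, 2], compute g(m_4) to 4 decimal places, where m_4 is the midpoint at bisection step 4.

g(1.5) = 0.25 > 0, so the root lies in [1.5, 2]
g(1.75) = -1.6875 < 0, so the root lies in [1.5, 1.75]
g(1.625) = -0.671875 < 0, so the root lies in [1.5, 1.625]
g(1.5625) = -0.1992 < 0, so the root lies in [1.5, 1.5625]

-0.1992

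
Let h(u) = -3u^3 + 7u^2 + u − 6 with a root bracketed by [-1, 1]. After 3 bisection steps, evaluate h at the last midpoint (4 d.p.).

h(0) = -6 < 0, so the root lies in [-1, 0]
h(-0.5) = -4.375 < 0, so the root lies in [-1, -0.5]
h(-0.75) = -1.546875 < 0, so the root lies in [-1, -0.75]

-1.5469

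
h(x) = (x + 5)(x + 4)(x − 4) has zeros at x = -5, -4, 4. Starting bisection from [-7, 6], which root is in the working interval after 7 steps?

m = -0.5, h(m) = -70.875 (−); new bracket [-0.5, 6]
m = 2.75, h(m) = -65.390625 (−); new bracket [2.75, 6]
m = 4.375, h(m) = 29.443359 (+); new bracket [2.75, 4.375]
m = 3.5625, h(m) = -28.3298 (−); new bracket [3.5625, 4.375]
m = 3.96875, h(m) = -2.2334 (−); new bracket [3.96875, 4.375]
m = 4.171875, h(m) = 12.8823 (+); new bracket [3.96875, 4.171875]
m = 4.0703125, h(m) = 5.1469 (+); new bracket [3.96875, 4.0703125]

4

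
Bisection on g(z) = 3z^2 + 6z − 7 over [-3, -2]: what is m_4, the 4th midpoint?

-2.8125

g(-2.5) = -3.25 < 0, so the root lies in [-3, -2.5]
g(-2.75) = -0.8125 < 0, so the root lies in [-3, -2.75]
g(-2.875) = 0.546875 > 0, so the root lies in [-2.875, -2.75]
g(-2.8125) = -0.1445 < 0, so the root lies in [-2.875, -2.8125]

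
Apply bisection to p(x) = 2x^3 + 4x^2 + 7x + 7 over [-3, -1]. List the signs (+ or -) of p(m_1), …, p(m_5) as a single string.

midpoint -2: p = -7 < 0 → [-2, -1]
midpoint -1.5: p = -1.25 < 0 → [-1.5, -1]
midpoint -1.25: p = 0.59375 > 0 → [-1.5, -1.25]
midpoint -1.375: p = -0.2617 < 0 → [-1.375, -1.25]
midpoint -1.3125: p = 0.1812 > 0 → [-1.375, -1.3125]

--+-+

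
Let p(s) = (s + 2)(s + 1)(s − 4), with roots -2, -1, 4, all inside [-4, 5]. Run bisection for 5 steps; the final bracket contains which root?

4

midpoint 0.5: p = -13.125 < 0 → [0.5, 5]
midpoint 2.75: p = -22.265625 < 0 → [2.75, 5]
midpoint 3.875: p = -3.580078 < 0 → [3.875, 5]
midpoint 4.4375: p = 15.3142 > 0 → [3.875, 4.4375]
midpoint 4.15625: p = 4.9599 > 0 → [3.875, 4.15625]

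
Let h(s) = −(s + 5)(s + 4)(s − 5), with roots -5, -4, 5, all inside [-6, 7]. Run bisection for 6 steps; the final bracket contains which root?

midpoint 0.5: h = 111.375 > 0 → [0.5, 7]
midpoint 3.75: h = 84.765625 > 0 → [3.75, 7]
midpoint 5.375: h = -36.474609 < 0 → [3.75, 5.375]
midpoint 4.5625: h = 35.822 > 0 → [4.5625, 5.375]
midpoint 4.96875: h = 2.794 > 0 → [4.96875, 5.375]
midpoint 5.171875: h = -16.0351 < 0 → [4.96875, 5.171875]

5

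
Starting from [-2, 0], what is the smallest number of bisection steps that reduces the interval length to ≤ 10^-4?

15

Width after n steps is 2/2^n. Need 2^n ≥ 2/10^-4 = 20000.
2^14 = 16384 < 20000 ≤ 2^15 = 32768, so n = 15.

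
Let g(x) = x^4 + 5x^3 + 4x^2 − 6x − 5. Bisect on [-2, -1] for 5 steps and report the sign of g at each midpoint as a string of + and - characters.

++-+-

x = -1.5 gives g = 1.1875, positive; keep [-2, -1.5]
x = -1.75 gives g = 0.332031, positive; keep [-2, -1.75]
x = -1.875 gives g = -0.286865, negative; keep [-1.875, -1.75]
x = -1.8125 gives g = 0.0361, positive; keep [-1.875, -1.8125]
x = -1.84375 gives g = -0.1222, negative; keep [-1.84375, -1.8125]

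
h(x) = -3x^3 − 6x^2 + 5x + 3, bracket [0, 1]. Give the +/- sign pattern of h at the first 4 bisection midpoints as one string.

h(0.5) = 3.625 > 0, so the root lies in [0.5, 1]
h(0.75) = 2.109375 > 0, so the root lies in [0.75, 1]
h(0.875) = 0.771484 > 0, so the root lies in [0.875, 1]
h(0.9375) = -0.0579 < 0, so the root lies in [0.875, 0.9375]

+++-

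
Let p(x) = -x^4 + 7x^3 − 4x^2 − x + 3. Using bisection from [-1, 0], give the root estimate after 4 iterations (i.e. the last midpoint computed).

midpoint -0.5: p = 1.5625 > 0 → [-1, -0.5]
midpoint -0.75: p = -1.769531 < 0 → [-0.75, -0.5]
midpoint -0.625: p = 0.200928 > 0 → [-0.75, -0.625]
midpoint -0.6875: p = -0.7012 < 0 → [-0.6875, -0.625]

-0.6875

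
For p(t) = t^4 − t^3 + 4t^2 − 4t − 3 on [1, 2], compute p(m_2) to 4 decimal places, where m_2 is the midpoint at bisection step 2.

-1.2617

t = 1.5 gives p = 1.6875, positive; keep [1, 1.5]
t = 1.25 gives p = -1.261719, negative; keep [1.25, 1.5]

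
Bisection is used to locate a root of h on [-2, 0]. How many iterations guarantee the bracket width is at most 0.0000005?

22

Width after n steps is 2/2^n. Need 2^n ≥ 2/0.0000005 = 4000000.
2^21 = 2097152 < 4000000 ≤ 2^22 = 4194304, so n = 22.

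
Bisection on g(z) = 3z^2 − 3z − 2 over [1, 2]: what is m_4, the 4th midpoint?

1.4375

z = 1.5 gives g = 0.25, positive; keep [1, 1.5]
z = 1.25 gives g = -1.0625, negative; keep [1.25, 1.5]
z = 1.375 gives g = -0.453125, negative; keep [1.375, 1.5]
z = 1.4375 gives g = -0.1133, negative; keep [1.4375, 1.5]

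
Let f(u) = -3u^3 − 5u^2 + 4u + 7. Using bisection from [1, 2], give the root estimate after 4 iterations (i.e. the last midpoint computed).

f(1.5) = -8.375 < 0, so the root lies in [1, 1.5]
f(1.25) = -1.671875 < 0, so the root lies in [1, 1.25]
f(1.125) = 0.900391 > 0, so the root lies in [1.125, 1.25]
f(1.1875) = -0.3245 < 0, so the root lies in [1.125, 1.1875]

1.1875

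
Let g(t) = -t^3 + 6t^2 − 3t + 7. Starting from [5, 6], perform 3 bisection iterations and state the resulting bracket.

[5.625, 5.75]

t = 5.5 gives g = 5.625, positive; keep [5.5, 6]
t = 5.75 gives g = -1.984375, negative; keep [5.5, 5.75]
t = 5.625 gives g = 1.990234, positive; keep [5.625, 5.75]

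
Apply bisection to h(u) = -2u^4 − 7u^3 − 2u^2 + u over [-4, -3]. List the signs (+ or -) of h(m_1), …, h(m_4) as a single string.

m = -3.5, h(m) = -28 (−); new bracket [-3.5, -3]
m = -3.25, h(m) = -7.210938 (−); new bracket [-3.25, -3]
m = -3.125, h(m) = 0.231934 (+); new bracket [-3.25, -3.125]
m = -3.1875, h(m) = -3.2669 (−); new bracket [-3.1875, -3.125]

--+-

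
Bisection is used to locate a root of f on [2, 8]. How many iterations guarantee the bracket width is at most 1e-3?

Width after n steps is 6/2^n. Need 2^n ≥ 6/1e-3 = 6000.
2^12 = 4096 < 6000 ≤ 2^13 = 8192, so n = 13.

13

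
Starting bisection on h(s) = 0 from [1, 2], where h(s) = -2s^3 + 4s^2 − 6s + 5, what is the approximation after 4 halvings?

1.1875

m = 1.5, h(m) = -1.75 (−); new bracket [1, 1.5]
m = 1.25, h(m) = -0.15625 (−); new bracket [1, 1.25]
m = 1.125, h(m) = 0.464844 (+); new bracket [1.125, 1.25]
m = 1.1875, h(m) = 0.1665 (+); new bracket [1.1875, 1.25]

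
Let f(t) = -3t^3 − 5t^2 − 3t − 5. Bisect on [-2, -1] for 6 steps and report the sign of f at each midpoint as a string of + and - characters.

-+-+-+

midpoint -1.5: f = -1.625 < 0 → [-2, -1.5]
midpoint -1.75: f = 1.015625 > 0 → [-1.75, -1.5]
midpoint -1.625: f = -0.455078 < 0 → [-1.75, -1.625]
midpoint -1.6875: f = 0.2405 > 0 → [-1.6875, -1.625]
midpoint -1.65625: f = -0.117 < 0 → [-1.6875, -1.65625]
midpoint -1.671875: f = 0.0593 > 0 → [-1.671875, -1.65625]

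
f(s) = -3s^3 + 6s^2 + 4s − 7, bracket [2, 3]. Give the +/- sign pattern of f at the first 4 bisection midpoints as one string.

---+

midpoint 2.5: f = -6.375 < 0 → [2, 2.5]
midpoint 2.25: f = -1.796875 < 0 → [2, 2.25]
midpoint 2.125: f = -0.193359 < 0 → [2, 2.125]
midpoint 2.0625: f = 0.4524 > 0 → [2.0625, 2.125]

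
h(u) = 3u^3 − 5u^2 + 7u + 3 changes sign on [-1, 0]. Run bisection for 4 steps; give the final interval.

midpoint -0.5: h = -2.125 < 0 → [-0.5, 0]
midpoint -0.25: h = 0.890625 > 0 → [-0.5, -0.25]
midpoint -0.375: h = -0.486328 < 0 → [-0.375, -0.25]
midpoint -0.3125: h = 0.2327 > 0 → [-0.375, -0.3125]

[-0.375, -0.3125]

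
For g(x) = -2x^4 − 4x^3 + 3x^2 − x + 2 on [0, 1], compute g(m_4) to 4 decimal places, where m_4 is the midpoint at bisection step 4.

0.1508

x = 0.5 gives g = 1.625, positive; keep [0.5, 1]
x = 0.75 gives g = 0.617188, positive; keep [0.75, 1]
x = 0.875 gives g = -0.430176, negative; keep [0.75, 0.875]
x = 0.8125 gives g = 0.1508, positive; keep [0.8125, 0.875]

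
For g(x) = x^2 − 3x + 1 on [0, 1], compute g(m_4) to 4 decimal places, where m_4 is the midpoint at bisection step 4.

-0.1211

m = 0.5, g(m) = -0.25 (−); new bracket [0, 0.5]
m = 0.25, g(m) = 0.3125 (+); new bracket [0.25, 0.5]
m = 0.375, g(m) = 0.015625 (+); new bracket [0.375, 0.5]
m = 0.4375, g(m) = -0.1211 (−); new bracket [0.375, 0.4375]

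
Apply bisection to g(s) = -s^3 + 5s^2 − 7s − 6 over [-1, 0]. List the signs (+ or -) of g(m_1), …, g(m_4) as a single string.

midpoint -0.5: g = -1.125 < 0 → [-1, -0.5]
midpoint -0.75: g = 2.484375 > 0 → [-0.75, -0.5]
midpoint -0.625: g = 0.572266 > 0 → [-0.625, -0.5]
midpoint -0.5625: g = -0.3025 < 0 → [-0.625, -0.5625]

-++-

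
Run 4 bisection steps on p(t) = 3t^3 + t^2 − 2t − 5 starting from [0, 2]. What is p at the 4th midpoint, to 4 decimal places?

m = 1, p(m) = -3 (−); new bracket [1, 2]
m = 1.5, p(m) = 4.375 (+); new bracket [1, 1.5]
m = 1.25, p(m) = -0.078125 (−); new bracket [1.25, 1.5]
m = 1.375, p(m) = 1.9395 (+); new bracket [1.25, 1.375]

1.9395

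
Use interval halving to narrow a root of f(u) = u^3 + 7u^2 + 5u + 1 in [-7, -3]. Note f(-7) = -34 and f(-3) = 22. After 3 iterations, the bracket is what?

f(-5) = 26 > 0, so the root lies in [-7, -5]
f(-6) = 7 > 0, so the root lies in [-7, -6]
f(-6.5) = -10.375 < 0, so the root lies in [-6.5, -6]

[-6.5, -6]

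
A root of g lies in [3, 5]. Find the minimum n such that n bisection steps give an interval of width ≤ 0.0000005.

Width after n steps is 2/2^n. Need 2^n ≥ 2/0.0000005 = 4000000.
2^21 = 2097152 < 4000000 ≤ 2^22 = 4194304, so n = 22.

22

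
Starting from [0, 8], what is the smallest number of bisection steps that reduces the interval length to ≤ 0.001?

13

Width after n steps is 8/2^n. Need 2^n ≥ 8/0.001 = 8000.
2^12 = 4096 < 8000 ≤ 2^13 = 8192, so n = 13.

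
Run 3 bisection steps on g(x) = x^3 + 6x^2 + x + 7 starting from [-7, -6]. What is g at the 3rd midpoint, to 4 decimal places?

-3.8145

m = -6.5, g(m) = -20.625 (−); new bracket [-6.5, -6]
m = -6.25, g(m) = -9.015625 (−); new bracket [-6.25, -6]
m = -6.125, g(m) = -3.814453 (−); new bracket [-6.125, -6]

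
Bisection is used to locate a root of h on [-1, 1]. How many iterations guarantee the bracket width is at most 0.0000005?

Width after n steps is 2/2^n. Need 2^n ≥ 2/0.0000005 = 4000000.
2^21 = 2097152 < 4000000 ≤ 2^22 = 4194304, so n = 22.

22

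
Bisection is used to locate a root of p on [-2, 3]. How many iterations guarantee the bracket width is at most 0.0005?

14

Width after n steps is 5/2^n. Need 2^n ≥ 5/0.0005 = 10000.
2^13 = 8192 < 10000 ≤ 2^14 = 16384, so n = 14.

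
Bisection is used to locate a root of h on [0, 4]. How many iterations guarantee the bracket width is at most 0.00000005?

27

Width after n steps is 4/2^n. Need 2^n ≥ 4/0.00000005 = 80000000.
2^26 = 67108864 < 80000000 ≤ 2^27 = 134217728, so n = 27.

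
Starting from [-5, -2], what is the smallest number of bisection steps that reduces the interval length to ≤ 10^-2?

Width after n steps is 3/2^n. Need 2^n ≥ 3/10^-2 = 300.
2^8 = 256 < 300 ≤ 2^9 = 512, so n = 9.

9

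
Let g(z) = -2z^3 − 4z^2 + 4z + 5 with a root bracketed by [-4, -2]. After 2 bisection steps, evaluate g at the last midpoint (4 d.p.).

1.2500

g(-3) = 11 > 0, so the root lies in [-3, -2]
g(-2.5) = 1.25 > 0, so the root lies in [-2.5, -2]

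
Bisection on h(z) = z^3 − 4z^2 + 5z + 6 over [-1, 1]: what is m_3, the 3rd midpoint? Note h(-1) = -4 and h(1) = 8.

m = 0, h(m) = 6 (+); new bracket [-1, 0]
m = -0.5, h(m) = 2.375 (+); new bracket [-1, -0.5]
m = -0.75, h(m) = -0.421875 (−); new bracket [-0.75, -0.5]

-0.75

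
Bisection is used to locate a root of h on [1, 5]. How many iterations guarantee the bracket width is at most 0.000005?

Width after n steps is 4/2^n. Need 2^n ≥ 4/0.000005 = 800000.
2^19 = 524288 < 800000 ≤ 2^20 = 1048576, so n = 20.

20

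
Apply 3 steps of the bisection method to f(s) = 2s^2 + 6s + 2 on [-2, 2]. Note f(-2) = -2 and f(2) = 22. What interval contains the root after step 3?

[-0.5, 0]

s = 0 gives f = 2, positive; keep [-2, 0]
s = -1 gives f = -2, negative; keep [-1, 0]
s = -0.5 gives f = -0.5, negative; keep [-0.5, 0]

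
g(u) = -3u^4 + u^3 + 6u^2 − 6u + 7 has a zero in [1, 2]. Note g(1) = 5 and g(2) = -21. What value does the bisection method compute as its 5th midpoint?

u = 1.5 gives g = -0.3125, negative; keep [1, 1.5]
u = 1.25 gives g = 3.503906, positive; keep [1.25, 1.5]
u = 1.375 gives g = 1.969971, positive; keep [1.375, 1.5]
u = 1.4375 gives g = 0.9338, positive; keep [1.4375, 1.5]
u = 1.46875 gives g = 0.3384, positive; keep [1.46875, 1.5]

1.46875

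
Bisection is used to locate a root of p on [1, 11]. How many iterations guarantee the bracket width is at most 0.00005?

Width after n steps is 10/2^n. Need 2^n ≥ 10/0.00005 = 200000.
2^17 = 131072 < 200000 ≤ 2^18 = 262144, so n = 18.

18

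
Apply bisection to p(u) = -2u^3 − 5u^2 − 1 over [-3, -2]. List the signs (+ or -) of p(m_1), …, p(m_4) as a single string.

-++-

p(-2.5) = -1 < 0, so the root lies in [-3, -2.5]
p(-2.75) = 2.78125 > 0, so the root lies in [-2.75, -2.5]
p(-2.625) = 0.722656 > 0, so the root lies in [-2.625, -2.5]
p(-2.5625) = -0.1792 < 0, so the root lies in [-2.625, -2.5625]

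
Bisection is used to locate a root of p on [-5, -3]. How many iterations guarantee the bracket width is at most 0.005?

9

Width after n steps is 2/2^n. Need 2^n ≥ 2/0.005 = 400.
2^8 = 256 < 400 ≤ 2^9 = 512, so n = 9.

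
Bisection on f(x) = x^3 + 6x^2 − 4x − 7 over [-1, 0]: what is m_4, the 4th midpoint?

m = -0.5, f(m) = -3.625 (−); new bracket [-1, -0.5]
m = -0.75, f(m) = -1.046875 (−); new bracket [-1, -0.75]
m = -0.875, f(m) = 0.423828 (+); new bracket [-0.875, -0.75]
m = -0.8125, f(m) = -0.3254 (−); new bracket [-0.875, -0.8125]

-0.8125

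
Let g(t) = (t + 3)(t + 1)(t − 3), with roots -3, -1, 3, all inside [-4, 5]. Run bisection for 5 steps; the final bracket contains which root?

3

g(0.5) = -13.125 < 0, so the root lies in [0.5, 5]
g(2.75) = -5.390625 < 0, so the root lies in [2.75, 5]
g(3.875) = 29.326172 > 0, so the root lies in [2.75, 3.875]
g(3.3125) = 8.5071 > 0, so the root lies in [2.75, 3.3125]
g(3.03125) = 0.7598 > 0, so the root lies in [2.75, 3.03125]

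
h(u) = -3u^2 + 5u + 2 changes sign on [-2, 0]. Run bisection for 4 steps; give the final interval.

u = -1 gives h = -6, negative; keep [-1, 0]
u = -0.5 gives h = -1.25, negative; keep [-0.5, 0]
u = -0.25 gives h = 0.5625, positive; keep [-0.5, -0.25]
u = -0.375 gives h = -0.2969, negative; keep [-0.375, -0.25]

[-0.375, -0.25]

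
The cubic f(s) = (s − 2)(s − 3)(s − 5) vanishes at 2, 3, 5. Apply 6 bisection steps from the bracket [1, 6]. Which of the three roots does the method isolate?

5

m = 3.5, f(m) = -1.125 (−); new bracket [3.5, 6]
m = 4.75, f(m) = -1.203125 (−); new bracket [4.75, 6]
m = 5.375, f(m) = 3.005859 (+); new bracket [4.75, 5.375]
m = 5.0625, f(m) = 0.3948 (+); new bracket [4.75, 5.0625]
m = 4.90625, f(m) = -0.5194 (−); new bracket [4.90625, 5.0625]
m = 4.984375, f(m) = -0.0925 (−); new bracket [4.984375, 5.0625]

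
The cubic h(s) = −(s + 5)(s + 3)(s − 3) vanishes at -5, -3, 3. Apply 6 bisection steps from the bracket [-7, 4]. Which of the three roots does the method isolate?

s = -1.5 gives h = 23.625, positive; keep [-1.5, 4]
s = 1.25 gives h = 46.484375, positive; keep [1.25, 4]
s = 2.625 gives h = 16.083984, positive; keep [2.625, 4]
s = 3.3125 gives h = -16.3977, negative; keep [2.625, 3.3125]
s = 2.96875 gives h = 1.4864, positive; keep [2.96875, 3.3125]
s = 3.140625 gives h = -7.0296, negative; keep [2.96875, 3.140625]

3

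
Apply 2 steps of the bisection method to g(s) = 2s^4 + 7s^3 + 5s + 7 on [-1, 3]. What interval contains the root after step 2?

g(1) = 21 > 0, so the root lies in [-1, 1]
g(0) = 7 > 0, so the root lies in [-1, 0]

[-1, 0]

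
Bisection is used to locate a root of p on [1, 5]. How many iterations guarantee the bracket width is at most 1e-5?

19

Width after n steps is 4/2^n. Need 2^n ≥ 4/1e-5 = 400000.
2^18 = 262144 < 400000 ≤ 2^19 = 524288, so n = 19.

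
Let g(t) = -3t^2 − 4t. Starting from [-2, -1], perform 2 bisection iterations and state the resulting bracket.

[-1.5, -1.25]

m = -1.5, g(m) = -0.75 (−); new bracket [-1.5, -1]
m = -1.25, g(m) = 0.3125 (+); new bracket [-1.5, -1.25]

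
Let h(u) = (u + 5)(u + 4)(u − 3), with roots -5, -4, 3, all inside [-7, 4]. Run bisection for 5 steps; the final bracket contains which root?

3

m = -1.5, h(m) = -39.375 (−); new bracket [-1.5, 4]
m = 1.25, h(m) = -57.421875 (−); new bracket [1.25, 4]
m = 2.625, h(m) = -18.943359 (−); new bracket [2.625, 4]
m = 3.3125, h(m) = 18.9954 (+); new bracket [2.625, 3.3125]
m = 2.96875, h(m) = -1.7354 (−); new bracket [2.96875, 3.3125]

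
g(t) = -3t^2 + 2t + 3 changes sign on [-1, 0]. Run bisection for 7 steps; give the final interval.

midpoint -0.5: g = 1.25 > 0 → [-1, -0.5]
midpoint -0.75: g = -0.1875 < 0 → [-0.75, -0.5]
midpoint -0.625: g = 0.578125 > 0 → [-0.75, -0.625]
midpoint -0.6875: g = 0.207 > 0 → [-0.75, -0.6875]
midpoint -0.71875: g = 0.0127 > 0 → [-0.75, -0.71875]
midpoint -0.734375: g = -0.0867 < 0 → [-0.734375, -0.71875]
midpoint -0.7265625: g = -0.0368 < 0 → [-0.7265625, -0.71875]

[-0.7265625, -0.71875]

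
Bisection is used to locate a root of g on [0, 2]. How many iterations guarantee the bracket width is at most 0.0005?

12

Width after n steps is 2/2^n. Need 2^n ≥ 2/0.0005 = 4000.
2^11 = 2048 < 4000 ≤ 2^12 = 4096, so n = 12.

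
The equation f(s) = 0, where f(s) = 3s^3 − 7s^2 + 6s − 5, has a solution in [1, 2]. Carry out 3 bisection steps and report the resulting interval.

s = 1.5 gives f = -1.625, negative; keep [1.5, 2]
s = 1.75 gives f = 0.140625, positive; keep [1.5, 1.75]
s = 1.625 gives f = -0.861328, negative; keep [1.625, 1.75]

[1.625, 1.75]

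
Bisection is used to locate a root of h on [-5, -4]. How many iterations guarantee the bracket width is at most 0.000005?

Width after n steps is 1/2^n. Need 2^n ≥ 1/0.000005 = 200000.
2^17 = 131072 < 200000 ≤ 2^18 = 262144, so n = 18.

18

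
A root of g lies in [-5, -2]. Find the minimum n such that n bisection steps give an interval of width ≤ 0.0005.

13

Width after n steps is 3/2^n. Need 2^n ≥ 3/0.0005 = 6000.
2^12 = 4096 < 6000 ≤ 2^13 = 8192, so n = 13.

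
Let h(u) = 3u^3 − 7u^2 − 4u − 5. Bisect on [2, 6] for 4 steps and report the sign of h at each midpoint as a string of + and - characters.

++--

m = 4, h(m) = 59 (+); new bracket [2, 4]
m = 3, h(m) = 1 (+); new bracket [2, 3]
m = 2.5, h(m) = -11.875 (−); new bracket [2.5, 3]
m = 2.75, h(m) = -6.5469 (−); new bracket [2.75, 3]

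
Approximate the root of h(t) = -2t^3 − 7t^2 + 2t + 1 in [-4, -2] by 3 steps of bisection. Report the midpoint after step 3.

midpoint -3: h = -14 < 0 → [-4, -3]
midpoint -3.5: h = -6 < 0 → [-4, -3.5]
midpoint -3.75: h = 0.53125 > 0 → [-3.75, -3.5]

-3.75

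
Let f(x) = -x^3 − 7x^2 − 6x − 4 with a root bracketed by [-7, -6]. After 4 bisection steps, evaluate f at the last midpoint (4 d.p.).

midpoint -6.5: f = 13.875 > 0 → [-6.5, -6]
midpoint -6.25: f = 4.203125 > 0 → [-6.25, -6]
midpoint -6.125: f = -0.076172 < 0 → [-6.25, -6.125]
midpoint -6.1875: f = 2.0183 > 0 → [-6.1875, -6.125]

2.0183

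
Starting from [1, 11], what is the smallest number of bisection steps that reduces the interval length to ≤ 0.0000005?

25

Width after n steps is 10/2^n. Need 2^n ≥ 10/0.0000005 = 20000000.
2^24 = 16777216 < 20000000 ≤ 2^25 = 33554432, so n = 25.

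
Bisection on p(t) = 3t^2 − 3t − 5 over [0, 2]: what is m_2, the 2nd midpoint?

1.5

p(1) = -5 < 0, so the root lies in [1, 2]
p(1.5) = -2.75 < 0, so the root lies in [1.5, 2]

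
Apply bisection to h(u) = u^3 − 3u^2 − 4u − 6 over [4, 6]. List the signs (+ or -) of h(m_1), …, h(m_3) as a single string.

midpoint 5: h = 24 > 0 → [4, 5]
midpoint 4.5: h = 6.375 > 0 → [4, 4.5]
midpoint 4.25: h = -0.421875 < 0 → [4.25, 4.5]

++-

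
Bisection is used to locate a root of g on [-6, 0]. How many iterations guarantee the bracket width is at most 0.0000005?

24

Width after n steps is 6/2^n. Need 2^n ≥ 6/0.0000005 = 12000000.
2^23 = 8388608 < 12000000 ≤ 2^24 = 16777216, so n = 24.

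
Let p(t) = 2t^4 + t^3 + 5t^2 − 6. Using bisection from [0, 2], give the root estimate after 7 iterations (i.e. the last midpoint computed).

0.890625

m = 1, p(m) = 2 (+); new bracket [0, 1]
m = 0.5, p(m) = -4.5 (−); new bracket [0.5, 1]
m = 0.75, p(m) = -2.132812 (−); new bracket [0.75, 1]
m = 0.875, p(m) = -0.3296 (−); new bracket [0.875, 1]
m = 0.9375, p(m) = 0.7635 (+); new bracket [0.875, 0.9375]
m = 0.90625, p(m) = 0.1998 (+); new bracket [0.875, 0.90625]
m = 0.890625, p(m) = -0.0691 (−); new bracket [0.890625, 0.90625]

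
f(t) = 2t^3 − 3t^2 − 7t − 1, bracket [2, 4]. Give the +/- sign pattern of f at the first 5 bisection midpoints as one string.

+--++

m = 3, f(m) = 5 (+); new bracket [2, 3]
m = 2.5, f(m) = -6 (−); new bracket [2.5, 3]
m = 2.75, f(m) = -1.34375 (−); new bracket [2.75, 3]
m = 2.875, f(m) = 1.6055 (+); new bracket [2.75, 2.875]
m = 2.8125, f(m) = 0.0767 (+); new bracket [2.75, 2.8125]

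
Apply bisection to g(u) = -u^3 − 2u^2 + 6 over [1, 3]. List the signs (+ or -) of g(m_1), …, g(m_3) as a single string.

u = 2 gives g = -10, negative; keep [1, 2]
u = 1.5 gives g = -1.875, negative; keep [1, 1.5]
u = 1.25 gives g = 0.921875, positive; keep [1.25, 1.5]

--+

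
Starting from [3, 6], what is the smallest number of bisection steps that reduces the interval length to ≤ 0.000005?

20

Width after n steps is 3/2^n. Need 2^n ≥ 3/0.000005 = 600000.
2^19 = 524288 < 600000 ≤ 2^20 = 1048576, so n = 20.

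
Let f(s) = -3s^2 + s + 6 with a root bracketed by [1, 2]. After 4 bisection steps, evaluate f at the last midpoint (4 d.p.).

0.2383

s = 1.5 gives f = 0.75, positive; keep [1.5, 2]
s = 1.75 gives f = -1.4375, negative; keep [1.5, 1.75]
s = 1.625 gives f = -0.296875, negative; keep [1.5, 1.625]
s = 1.5625 gives f = 0.2383, positive; keep [1.5625, 1.625]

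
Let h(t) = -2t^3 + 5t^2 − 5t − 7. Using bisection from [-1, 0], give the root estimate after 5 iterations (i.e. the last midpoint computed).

-0.71875

midpoint -0.5: h = -3 < 0 → [-1, -0.5]
midpoint -0.75: h = 0.40625 > 0 → [-0.75, -0.5]
midpoint -0.625: h = -1.433594 < 0 → [-0.75, -0.625]
midpoint -0.6875: h = -0.5493 < 0 → [-0.75, -0.6875]
midpoint -0.71875: h = -0.0806 < 0 → [-0.75, -0.71875]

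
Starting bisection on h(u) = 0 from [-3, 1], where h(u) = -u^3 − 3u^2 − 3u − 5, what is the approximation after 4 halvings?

-2.75

midpoint -1: h = -4 < 0 → [-3, -1]
midpoint -2: h = -3 < 0 → [-3, -2]
midpoint -2.5: h = -0.625 < 0 → [-3, -2.5]
midpoint -2.75: h = 1.3594 > 0 → [-2.75, -2.5]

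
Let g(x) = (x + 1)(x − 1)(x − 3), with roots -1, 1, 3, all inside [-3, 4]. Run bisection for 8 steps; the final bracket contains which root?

midpoint 0.5: g = 1.875 > 0 → [-3, 0.5]
midpoint -1.25: g = -2.390625 < 0 → [-1.25, 0.5]
midpoint -0.375: g = 2.900391 > 0 → [-1.25, -0.375]
midpoint -0.8125: g = 1.2957 > 0 → [-1.25, -0.8125]
midpoint -1.03125: g = -0.2559 < 0 → [-1.03125, -0.8125]
midpoint -0.921875: g = 0.5889 > 0 → [-1.03125, -0.921875]
midpoint -0.9765625: g = 0.1842 > 0 → [-1.03125, -0.9765625]
midpoint -1.00390625: g = -0.0313 < 0 → [-1.00390625, -0.9765625]

-1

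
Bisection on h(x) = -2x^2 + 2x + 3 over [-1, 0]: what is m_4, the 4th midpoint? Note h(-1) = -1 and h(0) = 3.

-0.8125

midpoint -0.5: h = 1.5 > 0 → [-1, -0.5]
midpoint -0.75: h = 0.375 > 0 → [-1, -0.75]
midpoint -0.875: h = -0.28125 < 0 → [-0.875, -0.75]
midpoint -0.8125: h = 0.0547 > 0 → [-0.875, -0.8125]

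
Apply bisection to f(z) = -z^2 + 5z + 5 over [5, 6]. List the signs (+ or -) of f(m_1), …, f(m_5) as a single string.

++-++

f(5.5) = 2.25 > 0, so the root lies in [5.5, 6]
f(5.75) = 0.6875 > 0, so the root lies in [5.75, 6]
f(5.875) = -0.140625 < 0, so the root lies in [5.75, 5.875]
f(5.8125) = 0.2773 > 0, so the root lies in [5.8125, 5.875]
f(5.84375) = 0.0693 > 0, so the root lies in [5.84375, 5.875]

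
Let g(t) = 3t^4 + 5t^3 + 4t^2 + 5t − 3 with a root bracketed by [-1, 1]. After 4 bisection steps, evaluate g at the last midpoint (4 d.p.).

-0.2395

g(0) = -3 < 0, so the root lies in [0, 1]
g(0.5) = 1.3125 > 0, so the root lies in [0, 0.5]
g(0.25) = -1.410156 < 0, so the root lies in [0.25, 0.5]
g(0.375) = -0.2395 < 0, so the root lies in [0.375, 0.5]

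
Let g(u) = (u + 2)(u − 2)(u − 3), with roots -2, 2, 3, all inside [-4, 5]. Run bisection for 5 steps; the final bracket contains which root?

u = 0.5 gives g = 9.375, positive; keep [-4, 0.5]
u = -1.75 gives g = 4.453125, positive; keep [-4, -1.75]
u = -2.875 gives g = -25.060547, negative; keep [-2.875, -1.75]
u = -2.3125 gives g = -7.1594, negative; keep [-2.3125, -1.75]
u = -2.03125 gives g = -0.6338, negative; keep [-2.03125, -1.75]

-2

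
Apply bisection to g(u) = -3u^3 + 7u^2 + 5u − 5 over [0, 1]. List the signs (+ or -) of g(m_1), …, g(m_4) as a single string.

u = 0.5 gives g = -1.125, negative; keep [0.5, 1]
u = 0.75 gives g = 1.421875, positive; keep [0.5, 0.75]
u = 0.625 gives g = 0.126953, positive; keep [0.5, 0.625]
u = 0.5625 gives g = -0.5066, negative; keep [0.5625, 0.625]

-++-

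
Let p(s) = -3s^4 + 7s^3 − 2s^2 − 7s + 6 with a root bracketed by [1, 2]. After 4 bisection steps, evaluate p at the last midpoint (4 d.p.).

-0.2122

p(1.5) = -0.5625 < 0, so the root lies in [1, 1.5]
p(1.25) = 0.472656 > 0, so the root lies in [1.25, 1.5]
p(1.375) = 0.067627 > 0, so the root lies in [1.375, 1.5]
p(1.4375) = -0.2122 < 0, so the root lies in [1.375, 1.4375]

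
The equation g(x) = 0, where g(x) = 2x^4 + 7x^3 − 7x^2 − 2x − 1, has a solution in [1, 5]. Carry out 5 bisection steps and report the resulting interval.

midpoint 3: g = 281 > 0 → [1, 3]
midpoint 2: g = 55 > 0 → [1, 2]
midpoint 1.5: g = 14 > 0 → [1, 1.5]
midpoint 1.25: g = 4.1172 > 0 → [1, 1.25]
midpoint 1.125: g = 1.061 > 0 → [1, 1.125]

[1, 1.125]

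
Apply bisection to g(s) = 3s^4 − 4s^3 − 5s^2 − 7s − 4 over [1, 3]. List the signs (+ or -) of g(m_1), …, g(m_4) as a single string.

m = 2, g(m) = -22 (−); new bracket [2, 3]
m = 2.5, g(m) = 1.9375 (+); new bracket [2, 2.5]
m = 2.25, g(m) = -13.738281 (−); new bracket [2.25, 2.5]
m = 2.375, g(m) = -6.9641 (−); new bracket [2.375, 2.5]

-+--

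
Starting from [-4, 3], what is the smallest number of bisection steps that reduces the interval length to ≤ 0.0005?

Width after n steps is 7/2^n. Need 2^n ≥ 7/0.0005 = 14000.
2^13 = 8192 < 14000 ≤ 2^14 = 16384, so n = 14.

14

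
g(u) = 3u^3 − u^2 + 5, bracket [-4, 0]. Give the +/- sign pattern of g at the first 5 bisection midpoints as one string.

midpoint -2: g = -23 < 0 → [-2, 0]
midpoint -1: g = 1 > 0 → [-2, -1]
midpoint -1.5: g = -7.375 < 0 → [-1.5, -1]
midpoint -1.25: g = -2.4219 < 0 → [-1.25, -1]
midpoint -1.125: g = -0.5371 < 0 → [-1.125, -1]

-+---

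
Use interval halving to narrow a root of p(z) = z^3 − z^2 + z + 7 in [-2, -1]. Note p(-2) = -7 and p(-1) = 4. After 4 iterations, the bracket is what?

[-1.5, -1.4375]

z = -1.5 gives p = -0.125, negative; keep [-1.5, -1]
z = -1.25 gives p = 2.234375, positive; keep [-1.5, -1.25]
z = -1.375 gives p = 1.134766, positive; keep [-1.5, -1.375]
z = -1.4375 gives p = 0.5256, positive; keep [-1.5, -1.4375]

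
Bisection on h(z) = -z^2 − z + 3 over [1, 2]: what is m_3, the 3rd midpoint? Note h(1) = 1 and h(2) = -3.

midpoint 1.5: h = -0.75 < 0 → [1, 1.5]
midpoint 1.25: h = 0.1875 > 0 → [1.25, 1.5]
midpoint 1.375: h = -0.265625 < 0 → [1.25, 1.375]

1.375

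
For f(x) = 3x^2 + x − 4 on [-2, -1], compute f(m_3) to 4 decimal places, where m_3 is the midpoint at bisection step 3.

midpoint -1.5: f = 1.25 > 0 → [-1.5, -1]
midpoint -1.25: f = -0.5625 < 0 → [-1.5, -1.25]
midpoint -1.375: f = 0.296875 > 0 → [-1.375, -1.25]

0.2969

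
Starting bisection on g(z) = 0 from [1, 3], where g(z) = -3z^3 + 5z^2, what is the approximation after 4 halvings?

1.625

g(2) = -4 < 0, so the root lies in [1, 2]
g(1.5) = 1.125 > 0, so the root lies in [1.5, 2]
g(1.75) = -0.765625 < 0, so the root lies in [1.5, 1.75]
g(1.625) = 0.3301 > 0, so the root lies in [1.625, 1.75]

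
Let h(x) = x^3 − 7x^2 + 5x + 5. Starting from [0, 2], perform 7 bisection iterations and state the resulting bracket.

x = 1 gives h = 4, positive; keep [1, 2]
x = 1.5 gives h = 0.125, positive; keep [1.5, 2]
x = 1.75 gives h = -2.328125, negative; keep [1.5, 1.75]
x = 1.625 gives h = -1.0684, negative; keep [1.5, 1.625]
x = 1.5625 gives h = -0.4626, negative; keep [1.5, 1.5625]
x = 1.53125 gives h = -0.1665, negative; keep [1.5, 1.53125]
x = 1.515625 gives h = -0.0201, negative; keep [1.5, 1.515625]

[1.5, 1.515625]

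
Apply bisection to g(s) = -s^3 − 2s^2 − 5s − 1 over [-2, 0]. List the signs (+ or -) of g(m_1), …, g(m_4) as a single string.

+++-

g(-1) = 3 > 0, so the root lies in [-1, 0]
g(-0.5) = 1.125 > 0, so the root lies in [-0.5, 0]
g(-0.25) = 0.140625 > 0, so the root lies in [-0.25, 0]
g(-0.125) = -0.4043 < 0, so the root lies in [-0.25, -0.125]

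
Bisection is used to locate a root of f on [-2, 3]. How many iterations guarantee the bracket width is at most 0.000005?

20

Width after n steps is 5/2^n. Need 2^n ≥ 5/0.000005 = 1000000.
2^19 = 524288 < 1000000 ≤ 2^20 = 1048576, so n = 20.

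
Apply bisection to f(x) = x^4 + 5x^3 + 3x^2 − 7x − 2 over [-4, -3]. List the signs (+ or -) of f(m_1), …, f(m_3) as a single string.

midpoint -3.5: f = -5.0625 < 0 → [-4, -3.5]
midpoint -3.75: f = 0.519531 > 0 → [-3.75, -3.5]
midpoint -3.625: f = -2.700928 < 0 → [-3.75, -3.625]

-+-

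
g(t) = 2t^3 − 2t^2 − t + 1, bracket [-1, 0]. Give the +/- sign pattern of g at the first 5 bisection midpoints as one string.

t = -0.5 gives g = 0.75, positive; keep [-1, -0.5]
t = -0.75 gives g = -0.21875, negative; keep [-0.75, -0.5]
t = -0.625 gives g = 0.355469, positive; keep [-0.75, -0.625]
t = -0.6875 gives g = 0.0923, positive; keep [-0.75, -0.6875]
t = -0.71875 gives g = -0.0571, negative; keep [-0.71875, -0.6875]

+-++-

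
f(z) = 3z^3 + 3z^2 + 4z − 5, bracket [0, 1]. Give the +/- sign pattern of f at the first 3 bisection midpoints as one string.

f(0.5) = -1.875 < 0, so the root lies in [0.5, 1]
f(0.75) = 0.953125 > 0, so the root lies in [0.5, 0.75]
f(0.625) = -0.595703 < 0, so the root lies in [0.625, 0.75]

-+-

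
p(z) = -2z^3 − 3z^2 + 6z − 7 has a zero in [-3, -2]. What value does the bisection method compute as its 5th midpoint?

midpoint -2.5: p = -9.5 < 0 → [-3, -2.5]
midpoint -2.75: p = -4.59375 < 0 → [-3, -2.75]
midpoint -2.875: p = -1.519531 < 0 → [-3, -2.875]
midpoint -2.9375: p = 0.1831 > 0 → [-2.9375, -2.875]
midpoint -2.90625: p = -0.6823 < 0 → [-2.9375, -2.90625]

-2.90625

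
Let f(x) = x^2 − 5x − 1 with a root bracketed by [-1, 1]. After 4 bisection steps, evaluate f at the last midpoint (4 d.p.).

-0.3594

f(0) = -1 < 0, so the root lies in [-1, 0]
f(-0.5) = 1.75 > 0, so the root lies in [-0.5, 0]
f(-0.25) = 0.3125 > 0, so the root lies in [-0.25, 0]
f(-0.125) = -0.3594 < 0, so the root lies in [-0.25, -0.125]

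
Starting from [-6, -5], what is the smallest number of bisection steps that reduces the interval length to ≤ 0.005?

Width after n steps is 1/2^n. Need 2^n ≥ 1/0.005 = 200.
2^7 = 128 < 200 ≤ 2^8 = 256, so n = 8.

8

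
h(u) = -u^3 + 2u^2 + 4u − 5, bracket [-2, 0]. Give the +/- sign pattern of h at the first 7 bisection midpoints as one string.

h(-1) = -6 < 0, so the root lies in [-2, -1]
h(-1.5) = -3.125 < 0, so the root lies in [-2, -1.5]
h(-1.75) = -0.515625 < 0, so the root lies in [-2, -1.75]
h(-1.875) = 1.123 > 0, so the root lies in [-1.875, -1.75]
h(-1.8125) = 0.2747 > 0, so the root lies in [-1.8125, -1.75]
h(-1.78125) = -0.1277 < 0, so the root lies in [-1.8125, -1.78125]
h(-1.796875) = 0.0717 > 0, so the root lies in [-1.796875, -1.78125]

---++-+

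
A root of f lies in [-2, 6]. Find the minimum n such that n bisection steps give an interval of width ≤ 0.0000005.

Width after n steps is 8/2^n. Need 2^n ≥ 8/0.0000005 = 16000000.
2^23 = 8388608 < 16000000 ≤ 2^24 = 16777216, so n = 24.

24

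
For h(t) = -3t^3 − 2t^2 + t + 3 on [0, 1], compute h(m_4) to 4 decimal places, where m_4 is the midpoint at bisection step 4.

-0.2922

m = 0.5, h(m) = 2.625 (+); new bracket [0.5, 1]
m = 0.75, h(m) = 1.359375 (+); new bracket [0.75, 1]
m = 0.875, h(m) = 0.333984 (+); new bracket [0.875, 1]
m = 0.9375, h(m) = -0.2922 (−); new bracket [0.875, 0.9375]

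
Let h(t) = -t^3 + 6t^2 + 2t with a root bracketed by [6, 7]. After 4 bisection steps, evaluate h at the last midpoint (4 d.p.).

0.1726

t = 6.5 gives h = -8.125, negative; keep [6, 6.5]
t = 6.25 gives h = 2.734375, positive; keep [6.25, 6.5]
t = 6.375 gives h = -2.490234, negative; keep [6.25, 6.375]
t = 6.3125 gives h = 0.1726, positive; keep [6.3125, 6.375]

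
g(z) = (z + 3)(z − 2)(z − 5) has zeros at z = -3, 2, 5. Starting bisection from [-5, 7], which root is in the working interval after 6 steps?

m = 1, g(m) = 16 (+); new bracket [-5, 1]
m = -2, g(m) = 28 (+); new bracket [-5, -2]
m = -3.5, g(m) = -23.375 (−); new bracket [-3.5, -2]
m = -2.75, g(m) = 9.2031 (+); new bracket [-3.5, -2.75]
m = -3.125, g(m) = -5.2051 (−); new bracket [-3.125, -2.75]
m = -2.9375, g(m) = 2.4495 (+); new bracket [-3.125, -2.9375]

-3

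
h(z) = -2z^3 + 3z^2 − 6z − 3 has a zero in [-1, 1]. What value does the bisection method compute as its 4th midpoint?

-0.375

h(0) = -3 < 0, so the root lies in [-1, 0]
h(-0.5) = 1 > 0, so the root lies in [-0.5, 0]
h(-0.25) = -1.28125 < 0, so the root lies in [-0.5, -0.25]
h(-0.375) = -0.2227 < 0, so the root lies in [-0.5, -0.375]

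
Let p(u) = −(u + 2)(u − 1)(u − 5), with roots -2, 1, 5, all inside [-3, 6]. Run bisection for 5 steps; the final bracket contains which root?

5

p(1.5) = 6.125 > 0, so the root lies in [1.5, 6]
p(3.75) = 19.765625 > 0, so the root lies in [3.75, 6]
p(4.875) = 3.330078 > 0, so the root lies in [4.875, 6]
p(5.4375) = -14.4392 < 0, so the root lies in [4.875, 5.4375]
p(5.15625) = -4.6474 < 0, so the root lies in [4.875, 5.15625]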